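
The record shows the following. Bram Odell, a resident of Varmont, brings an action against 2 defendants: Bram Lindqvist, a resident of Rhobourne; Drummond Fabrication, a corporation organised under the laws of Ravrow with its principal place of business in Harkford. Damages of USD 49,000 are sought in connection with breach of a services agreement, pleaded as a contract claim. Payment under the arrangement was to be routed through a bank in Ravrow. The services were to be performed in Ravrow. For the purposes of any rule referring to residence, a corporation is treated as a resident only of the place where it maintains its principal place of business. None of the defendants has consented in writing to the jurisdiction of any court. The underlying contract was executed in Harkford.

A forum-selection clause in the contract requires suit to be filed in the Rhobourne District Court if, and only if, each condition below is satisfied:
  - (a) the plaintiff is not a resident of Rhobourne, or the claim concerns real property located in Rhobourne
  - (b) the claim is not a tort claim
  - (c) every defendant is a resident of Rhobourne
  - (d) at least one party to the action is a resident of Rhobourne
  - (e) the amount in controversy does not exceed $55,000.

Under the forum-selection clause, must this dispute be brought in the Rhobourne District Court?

No

The Rhobourne District Court:
  (a) The plaintiff resides in Varmont, which is not Rhobourne, so this disjunct is met. Satisfied.
  (b) The claim is a contract claim, not a tort claim. Satisfied.
  (c) The defendants reside as follows — Bram Lindqvist in Rhobourne, Drummond Fabrication in Harkford — not all in Rhobourne. Fails.
  (d) Bram Lindqvist resides in Rhobourne. Satisfied.
  (e) The amount in controversy is USD 49,000, within the USD 55,000 ceiling. Condition met.
  → The clause does not apply.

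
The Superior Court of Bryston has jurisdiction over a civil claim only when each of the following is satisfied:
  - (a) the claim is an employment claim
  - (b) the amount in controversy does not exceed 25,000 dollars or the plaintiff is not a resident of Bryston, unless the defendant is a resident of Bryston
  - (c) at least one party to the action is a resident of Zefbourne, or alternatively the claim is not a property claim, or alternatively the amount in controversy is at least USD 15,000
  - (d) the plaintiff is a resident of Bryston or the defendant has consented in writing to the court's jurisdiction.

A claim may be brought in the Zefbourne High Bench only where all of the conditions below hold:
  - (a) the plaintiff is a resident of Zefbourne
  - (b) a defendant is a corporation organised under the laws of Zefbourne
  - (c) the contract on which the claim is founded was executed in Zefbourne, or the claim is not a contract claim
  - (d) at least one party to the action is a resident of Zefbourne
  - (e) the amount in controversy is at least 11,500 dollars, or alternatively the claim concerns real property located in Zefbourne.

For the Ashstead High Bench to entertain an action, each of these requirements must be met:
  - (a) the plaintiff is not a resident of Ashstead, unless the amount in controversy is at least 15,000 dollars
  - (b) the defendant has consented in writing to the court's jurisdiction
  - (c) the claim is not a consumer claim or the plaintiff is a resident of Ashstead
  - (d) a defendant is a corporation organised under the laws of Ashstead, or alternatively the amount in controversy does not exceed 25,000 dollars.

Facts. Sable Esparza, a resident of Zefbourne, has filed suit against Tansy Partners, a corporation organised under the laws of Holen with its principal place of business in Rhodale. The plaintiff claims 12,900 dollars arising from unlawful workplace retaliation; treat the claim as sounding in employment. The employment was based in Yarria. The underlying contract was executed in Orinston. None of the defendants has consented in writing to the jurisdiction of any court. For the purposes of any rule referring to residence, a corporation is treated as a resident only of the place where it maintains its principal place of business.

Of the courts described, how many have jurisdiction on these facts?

The Superior Court of Bryston:
  (a) The claim is an employment claim. Condition met.
  (b) The amount in controversy is $12,900, within the 25,000 dollars ceiling, which satisfies one of the alternatives. Condition met.
  (c) Sable Esparza resides in Zefbourne, so this disjunct is met. Satisfied.
  (d) The plaintiff resides in Zefbourne, not Bryston; no such written consent has been filed — every alternative fails. Not satisfied.
  → Not every requirement is met — no jurisdiction.
The Zefbourne High Bench:
  (a) The plaintiff resides in Zefbourne. Met.
  (b) The corporate defendant(s) are organised in Holen, not Zefbourne. Not met.
  (c) The claim is an employment claim, not a contract claim — that alternative is enough. Met.
  (d) Sable Esparza resides in Zefbourne. Satisfied.
  (e) The amount in controversy is $12,900, which meets the USD 11,500 floor — that alternative is enough. Met.
  → At least one condition fails; no jurisdiction.
The Ashstead High Bench:
  (a) The plaintiff resides in Zefbourne, which is not Ashstead. Met.
  (b) No such written consent has been filed. Not met.
  (c) The claim is an employment claim, not a consumer claim, so this disjunct is met. Satisfied.
  (d) The amount in controversy is $12,900, within the $25,000 ceiling, which satisfies one of the alternatives. Satisfied.
  → The court lacks jurisdiction.
No court satisfies all of its conditions.

0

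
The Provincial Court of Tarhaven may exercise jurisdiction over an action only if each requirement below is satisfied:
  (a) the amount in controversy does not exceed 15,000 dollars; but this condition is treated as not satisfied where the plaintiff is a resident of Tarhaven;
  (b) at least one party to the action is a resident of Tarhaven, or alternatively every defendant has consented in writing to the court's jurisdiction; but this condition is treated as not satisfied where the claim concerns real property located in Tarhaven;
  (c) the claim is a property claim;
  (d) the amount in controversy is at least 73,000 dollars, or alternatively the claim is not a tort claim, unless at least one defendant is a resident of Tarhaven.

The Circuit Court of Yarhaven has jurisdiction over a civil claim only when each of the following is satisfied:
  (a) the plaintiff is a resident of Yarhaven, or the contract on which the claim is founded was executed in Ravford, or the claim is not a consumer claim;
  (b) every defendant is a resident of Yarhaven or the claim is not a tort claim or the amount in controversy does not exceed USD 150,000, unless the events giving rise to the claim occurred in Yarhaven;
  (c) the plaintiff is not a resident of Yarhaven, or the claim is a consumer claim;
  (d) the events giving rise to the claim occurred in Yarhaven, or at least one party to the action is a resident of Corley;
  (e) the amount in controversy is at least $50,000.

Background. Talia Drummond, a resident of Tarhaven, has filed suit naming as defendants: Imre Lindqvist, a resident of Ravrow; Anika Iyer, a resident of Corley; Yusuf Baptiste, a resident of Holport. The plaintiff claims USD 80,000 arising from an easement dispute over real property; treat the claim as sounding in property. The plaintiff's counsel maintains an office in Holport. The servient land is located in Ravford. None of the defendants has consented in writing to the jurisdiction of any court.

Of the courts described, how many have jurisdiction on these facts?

1

The Provincial Court of Tarhaven:
  (a) The amount in controversy is 80,000 dollars, above the $15,000 ceiling. Condition not met.
  (b) Talia Drummond resides in Tarhaven — that alternative is enough. The exception is not triggered, since the property lies in Ravford, not Tarhaven. Met.
  (c) The claim is a property claim. Condition met.
  (d) The amount in controversy is $80,000, which meets the $73,000 floor, which satisfies one of the alternatives. Met.
  → The court lacks jurisdiction.
The Circuit Court of Yarhaven:
  (a) The claim is a property claim, not a consumer claim, so this disjunct is met. Condition met.
  (b) The claim is a property claim, not a tort claim, which satisfies one of the alternatives. Satisfied.
  (c) The plaintiff resides in Tarhaven, which is not Yarhaven — that alternative is enough. Condition met.
  (d) Anika Iyer resides in Corley, which satisfies one of the alternatives. Satisfied.
  (e) The amount in controversy is 80,000 dollars, which meets the 50,000 dollars floor. Condition met.
  → Every requirement is satisfied — jurisdiction.
Courts with jurisdiction: the Circuit Court of Yarhaven — 1 in total.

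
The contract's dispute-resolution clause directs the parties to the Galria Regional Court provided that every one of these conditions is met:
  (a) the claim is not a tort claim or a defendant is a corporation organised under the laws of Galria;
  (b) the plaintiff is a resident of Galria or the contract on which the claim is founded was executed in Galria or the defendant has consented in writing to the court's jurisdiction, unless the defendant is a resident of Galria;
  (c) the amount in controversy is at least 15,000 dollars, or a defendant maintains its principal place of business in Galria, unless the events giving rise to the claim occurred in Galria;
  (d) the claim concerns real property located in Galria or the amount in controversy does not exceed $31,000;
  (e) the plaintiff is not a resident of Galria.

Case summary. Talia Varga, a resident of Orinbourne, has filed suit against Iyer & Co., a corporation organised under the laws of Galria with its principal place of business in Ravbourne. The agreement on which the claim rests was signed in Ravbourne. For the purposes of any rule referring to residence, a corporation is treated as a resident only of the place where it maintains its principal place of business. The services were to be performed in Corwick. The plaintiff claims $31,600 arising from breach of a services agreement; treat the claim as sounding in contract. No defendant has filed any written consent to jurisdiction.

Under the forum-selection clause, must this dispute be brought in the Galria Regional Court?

The Galria Regional Court:
  (a) The claim is a contract claim, not a tort claim, so this disjunct is met. Satisfied.
  (b) The plaintiff resides in Orinbourne, not Galria; the contract was executed in Ravbourne, not Galria; no such written consent has been filed — none of the alternatives is met. And the defendant resides in Ravbourne, not Galria, so the proviso does not save it. Fails.
  (c) The amount in controversy is USD 31,600, which meets the USD 15,000 floor, which satisfies one of the alternatives. Met.
  (d) The claim does not concern real property; the amount in controversy is USD 31,600, above the USD 31,000 ceiling — every alternative fails. Fails.
  (e) The plaintiff resides in Orinbourne, which is not Galria. Satisfied.
  → Forum clause is not triggered.

No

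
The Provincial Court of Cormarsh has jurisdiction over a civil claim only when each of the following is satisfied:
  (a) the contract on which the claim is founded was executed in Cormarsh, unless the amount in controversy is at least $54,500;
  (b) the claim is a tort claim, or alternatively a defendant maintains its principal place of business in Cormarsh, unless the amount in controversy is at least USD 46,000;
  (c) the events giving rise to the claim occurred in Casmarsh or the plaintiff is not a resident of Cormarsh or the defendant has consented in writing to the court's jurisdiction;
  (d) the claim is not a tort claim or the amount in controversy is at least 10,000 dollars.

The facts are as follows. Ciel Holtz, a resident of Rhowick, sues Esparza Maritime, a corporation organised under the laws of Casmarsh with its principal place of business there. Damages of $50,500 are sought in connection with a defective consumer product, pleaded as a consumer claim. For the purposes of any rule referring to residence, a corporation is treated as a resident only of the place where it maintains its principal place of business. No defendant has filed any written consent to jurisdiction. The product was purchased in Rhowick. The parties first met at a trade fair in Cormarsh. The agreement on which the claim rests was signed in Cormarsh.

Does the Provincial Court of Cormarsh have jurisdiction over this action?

Yes

The Provincial Court of Cormarsh:
  (a) The contract was executed in Cormarsh. Satisfied.
  (b) The claim is a consumer claim, not a tort claim; the corporate defendant(s) have their principal place of business in Casmarsh, not Cormarsh — every alternative fails. But the amount in controversy is $50,500, which meets the $46,000 floor, and the 'unless' clause therefore excuses the requirement. Condition met.
  (c) The plaintiff resides in Rhowick, which is not Cormarsh, so this disjunct is met. Satisfied.
  (d) The claim is a consumer claim, not a tort claim — that alternative is enough. Met.
  → The court has jurisdiction.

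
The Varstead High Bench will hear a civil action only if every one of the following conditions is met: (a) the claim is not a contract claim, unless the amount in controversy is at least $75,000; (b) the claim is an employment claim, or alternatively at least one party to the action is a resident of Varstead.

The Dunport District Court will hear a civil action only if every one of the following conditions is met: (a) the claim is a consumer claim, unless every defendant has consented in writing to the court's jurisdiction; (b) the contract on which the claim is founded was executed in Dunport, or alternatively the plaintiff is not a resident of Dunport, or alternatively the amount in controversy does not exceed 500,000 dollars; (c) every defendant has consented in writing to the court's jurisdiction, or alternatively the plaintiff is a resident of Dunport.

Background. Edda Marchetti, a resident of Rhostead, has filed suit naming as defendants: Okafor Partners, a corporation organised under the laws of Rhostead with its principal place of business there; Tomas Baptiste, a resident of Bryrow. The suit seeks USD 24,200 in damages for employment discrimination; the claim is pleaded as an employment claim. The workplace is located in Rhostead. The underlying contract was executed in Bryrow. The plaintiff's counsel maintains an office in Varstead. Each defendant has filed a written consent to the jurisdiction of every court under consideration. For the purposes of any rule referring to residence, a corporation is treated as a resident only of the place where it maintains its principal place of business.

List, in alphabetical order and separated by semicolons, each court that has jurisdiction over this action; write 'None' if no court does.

The Varstead High Bench:
  (a) The claim is an employment claim, not a contract claim. Met.
  (b) The claim is an employment claim, so one alternative holds. Satisfied.
  → Jurisdiction lies.
The Dunport District Court:
  (a) The claim is an employment claim, not a consumer claim. But every defendant has filed written consent, and the 'unless' clause therefore excuses the requirement. Satisfied.
  (b) The plaintiff resides in Rhostead, which is not Dunport, so one alternative holds. Satisfied.
  (c) Every defendant has filed written consent, so one alternative holds. Condition met.
  → All conditions met; jurisdiction exists.

the Dunport District Court; the Varstead High Bench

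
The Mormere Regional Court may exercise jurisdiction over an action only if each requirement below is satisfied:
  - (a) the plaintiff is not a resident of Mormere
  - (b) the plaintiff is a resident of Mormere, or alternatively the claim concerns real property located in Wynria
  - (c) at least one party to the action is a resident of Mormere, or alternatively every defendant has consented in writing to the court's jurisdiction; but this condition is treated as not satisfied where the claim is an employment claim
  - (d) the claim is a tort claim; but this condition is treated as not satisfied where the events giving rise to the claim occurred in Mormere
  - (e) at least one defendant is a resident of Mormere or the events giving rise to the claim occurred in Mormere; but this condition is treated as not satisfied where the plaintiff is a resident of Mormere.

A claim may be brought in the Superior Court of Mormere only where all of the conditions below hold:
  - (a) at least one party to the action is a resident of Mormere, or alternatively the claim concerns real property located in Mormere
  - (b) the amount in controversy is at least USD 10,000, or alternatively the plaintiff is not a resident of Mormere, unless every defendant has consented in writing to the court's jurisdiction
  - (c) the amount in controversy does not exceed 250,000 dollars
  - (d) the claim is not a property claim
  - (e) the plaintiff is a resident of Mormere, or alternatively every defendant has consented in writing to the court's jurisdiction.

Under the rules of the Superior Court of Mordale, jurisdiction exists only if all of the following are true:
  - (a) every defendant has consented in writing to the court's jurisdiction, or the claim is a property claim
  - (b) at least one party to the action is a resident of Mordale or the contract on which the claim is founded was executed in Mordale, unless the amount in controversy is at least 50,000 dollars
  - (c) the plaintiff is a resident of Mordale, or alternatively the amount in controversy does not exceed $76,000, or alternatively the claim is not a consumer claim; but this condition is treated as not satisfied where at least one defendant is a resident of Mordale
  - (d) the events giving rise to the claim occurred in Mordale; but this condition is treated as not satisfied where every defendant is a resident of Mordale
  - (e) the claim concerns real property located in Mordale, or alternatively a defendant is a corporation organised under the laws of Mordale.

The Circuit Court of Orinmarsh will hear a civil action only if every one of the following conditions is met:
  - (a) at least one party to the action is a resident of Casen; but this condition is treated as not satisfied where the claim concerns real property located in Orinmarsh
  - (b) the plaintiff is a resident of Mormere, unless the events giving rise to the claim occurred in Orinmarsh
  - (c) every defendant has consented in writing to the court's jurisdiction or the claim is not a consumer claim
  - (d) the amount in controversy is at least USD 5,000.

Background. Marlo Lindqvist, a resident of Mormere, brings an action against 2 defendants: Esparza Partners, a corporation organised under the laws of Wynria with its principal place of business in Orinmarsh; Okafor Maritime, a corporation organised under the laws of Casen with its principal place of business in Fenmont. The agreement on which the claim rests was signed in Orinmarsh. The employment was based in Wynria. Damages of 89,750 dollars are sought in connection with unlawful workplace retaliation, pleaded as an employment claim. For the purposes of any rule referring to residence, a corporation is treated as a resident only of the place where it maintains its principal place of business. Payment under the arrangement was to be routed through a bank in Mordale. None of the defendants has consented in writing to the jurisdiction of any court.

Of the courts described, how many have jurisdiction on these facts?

1

The Mormere Regional Court:
  (a) The plaintiff resides in Mormere. Fails.
  (b) The plaintiff resides in Mormere, which satisfies one of the alternatives. Met.
  (c) Marlo Lindqvist resides in Mormere, which satisfies one of the alternatives. But the carve-out bites: the claim is an employment claim. Fails.
  (d) The claim is an employment claim, not a tort claim. Not satisfied.
  (e) No defendant resides in Mormere (they reside in Orinmarsh, Fenmont); the operative events occurred in Wynria, not Mormere — no alternative holds. Not satisfied.
  → The court lacks jurisdiction.
The Superior Court of Mormere:
  (a) Marlo Lindqvist resides in Mormere, which satisfies one of the alternatives. Satisfied.
  (b) The amount in controversy is $89,750, which meets the USD 10,000 floor, so one alternative holds. Satisfied.
  (c) The amount in controversy is 89,750 dollars, within the $250,000 ceiling. Condition met.
  (d) The claim is an employment claim, not a property claim. Condition met.
  (e) The plaintiff resides in Mormere — that alternative is enough. Met.
  → All conditions met; jurisdiction exists.
The Superior Court of Mordale:
  (a) No such written consent has been filed; the claim is an employment claim, not a property claim — no alternative holds. Not met.
  (b) No party resides in Mordale; the contract was executed in Orinmarsh, not Mordale — no alternative holds. However, the amount in controversy is USD 89,750, which meets the USD 50,000 floor, so the 'unless' proviso supplies this condition. Met.
  (c) The claim is an employment claim, not a consumer claim — that alternative is enough. The carve-out does not apply: no defendant resides in Mordale (they reside in Orinmarsh, Fenmont). Satisfied.
  (d) The operative events occurred in Wynria, not Mordale. Not satisfied.
  (e) The claim does not concern real property; the corporate defendant(s) are organised in Casen, Wynria, not Mordale — every alternative fails. Not met.
  → At least one condition fails; no jurisdiction.
The Circuit Court of Orinmarsh:
  (a) No party resides in Casen. Not satisfied.
  (b) The plaintiff resides in Mormere. Condition met.
  (c) The claim is an employment claim, not a consumer claim, so this disjunct is met. Met.
  (d) The amount in controversy is USD 89,750, which meets the USD 5,000 floor. Condition met.
  → Not every requirement is met — no jurisdiction.
Courts with jurisdiction: the Superior Court of Mormere — 1 in total.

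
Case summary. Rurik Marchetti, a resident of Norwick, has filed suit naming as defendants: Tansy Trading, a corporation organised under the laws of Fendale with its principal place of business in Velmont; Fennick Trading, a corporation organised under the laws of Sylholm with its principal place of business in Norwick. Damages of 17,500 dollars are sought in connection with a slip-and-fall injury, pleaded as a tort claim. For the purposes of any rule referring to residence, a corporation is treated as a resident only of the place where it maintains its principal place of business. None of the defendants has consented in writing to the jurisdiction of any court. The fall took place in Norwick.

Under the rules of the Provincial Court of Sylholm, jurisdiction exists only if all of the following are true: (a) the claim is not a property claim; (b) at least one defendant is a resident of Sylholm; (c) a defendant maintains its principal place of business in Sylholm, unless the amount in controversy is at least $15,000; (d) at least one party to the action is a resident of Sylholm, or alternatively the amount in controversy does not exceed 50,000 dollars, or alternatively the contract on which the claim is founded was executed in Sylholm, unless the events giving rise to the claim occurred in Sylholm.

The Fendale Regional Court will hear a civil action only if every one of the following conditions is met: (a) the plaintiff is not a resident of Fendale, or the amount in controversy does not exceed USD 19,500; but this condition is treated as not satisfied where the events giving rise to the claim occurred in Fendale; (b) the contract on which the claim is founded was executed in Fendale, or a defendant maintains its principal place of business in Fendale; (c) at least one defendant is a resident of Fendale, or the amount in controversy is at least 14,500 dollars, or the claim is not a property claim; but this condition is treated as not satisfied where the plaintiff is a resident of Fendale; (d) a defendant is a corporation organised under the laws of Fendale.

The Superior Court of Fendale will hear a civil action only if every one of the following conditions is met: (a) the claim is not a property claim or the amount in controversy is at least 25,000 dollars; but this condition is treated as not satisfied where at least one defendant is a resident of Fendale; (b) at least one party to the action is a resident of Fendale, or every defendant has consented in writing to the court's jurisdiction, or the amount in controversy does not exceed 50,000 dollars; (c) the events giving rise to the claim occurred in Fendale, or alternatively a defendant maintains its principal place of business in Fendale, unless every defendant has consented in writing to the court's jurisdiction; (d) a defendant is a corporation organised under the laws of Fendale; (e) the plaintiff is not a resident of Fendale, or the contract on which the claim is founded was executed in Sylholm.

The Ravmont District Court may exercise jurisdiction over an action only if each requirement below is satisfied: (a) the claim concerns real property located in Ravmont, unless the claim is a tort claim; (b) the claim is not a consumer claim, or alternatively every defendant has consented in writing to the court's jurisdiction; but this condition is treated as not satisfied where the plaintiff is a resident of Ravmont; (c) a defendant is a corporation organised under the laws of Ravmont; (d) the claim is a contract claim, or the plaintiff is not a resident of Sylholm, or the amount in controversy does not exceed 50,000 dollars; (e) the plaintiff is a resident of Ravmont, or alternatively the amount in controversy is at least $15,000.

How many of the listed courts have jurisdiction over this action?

The Provincial Court of Sylholm:
  (a) The claim is a tort claim, not a property claim. Met.
  (b) No defendant resides in Sylholm (they reside in Velmont, Norwick). Not met.
  (c) The corporate defendant(s) have their principal place of business in Norwick, Velmont, not Sylholm. The proviso rescues it, though: the amount in controversy is USD 17,500, which meets the 15,000 dollars floor. Satisfied.
  (d) The amount in controversy is 17,500 dollars, within the USD 50,000 ceiling — that alternative is enough. Satisfied.
  → At least one condition fails; no jurisdiction.
The Fendale Regional Court:
  (a) The plaintiff resides in Norwick, which is not Fendale, so one alternative holds. The exception is not triggered, since the operative events occurred in Norwick, not Fendale. Condition met.
  (b) No contract (and hence no place of execution) is alleged; the corporate defendant(s) have their principal place of business in Norwick, Velmont, not Fendale — none of the alternatives is met. Fails.
  (c) The amount in controversy is $17,500, which meets the USD 14,500 floor, which satisfies one of the alternatives. And the carve-out is inapplicable — the plaintiff resides in Norwick, not Fendale. Satisfied.
  (d) Tansy Trading is organised under the laws of Fendale. Met.
  → No jurisdiction.
The Superior Court of Fendale:
  (a) The claim is a tort claim, not a property claim, so this disjunct is met. The exception is not triggered, since no defendant resides in Fendale (they reside in Velmont, Norwick). Met.
  (b) The amount in controversy is $17,500, within the $50,000 ceiling — that alternative is enough. Satisfied.
  (c) The operative events occurred in Norwick, not Fendale; the corporate defendant(s) have their principal place of business in Norwick, Velmont, not Fendale — no alternative holds. Nor does the 'unless' clause help: no such written consent has been filed. Condition not met.
  (d) Tansy Trading is organised under the laws of Fendale. Met.
  (e) The plaintiff resides in Norwick, which is not Fendale, so one alternative holds. Met.
  → The court lacks jurisdiction.
The Ravmont District Court:
  (a) The claim does not concern real property. But the claim is a tort claim, and the 'unless' clause therefore excuses the requirement. Satisfied.
  (b) The claim is a tort claim, not a consumer claim — that alternative is enough. And the carve-out is inapplicable — the plaintiff resides in Norwick, not Ravmont. Satisfied.
  (c) The corporate defendant(s) are organised in Fendale, Sylholm, not Ravmont. Not met.
  (d) The plaintiff resides in Norwick, which is not Sylholm, so this disjunct is met. Satisfied.
  (e) The amount in controversy is USD 17,500, which meets the $15,000 floor, so this disjunct is met. Satisfied.
  → The court lacks jurisdiction.
No court satisfies all of its conditions.

0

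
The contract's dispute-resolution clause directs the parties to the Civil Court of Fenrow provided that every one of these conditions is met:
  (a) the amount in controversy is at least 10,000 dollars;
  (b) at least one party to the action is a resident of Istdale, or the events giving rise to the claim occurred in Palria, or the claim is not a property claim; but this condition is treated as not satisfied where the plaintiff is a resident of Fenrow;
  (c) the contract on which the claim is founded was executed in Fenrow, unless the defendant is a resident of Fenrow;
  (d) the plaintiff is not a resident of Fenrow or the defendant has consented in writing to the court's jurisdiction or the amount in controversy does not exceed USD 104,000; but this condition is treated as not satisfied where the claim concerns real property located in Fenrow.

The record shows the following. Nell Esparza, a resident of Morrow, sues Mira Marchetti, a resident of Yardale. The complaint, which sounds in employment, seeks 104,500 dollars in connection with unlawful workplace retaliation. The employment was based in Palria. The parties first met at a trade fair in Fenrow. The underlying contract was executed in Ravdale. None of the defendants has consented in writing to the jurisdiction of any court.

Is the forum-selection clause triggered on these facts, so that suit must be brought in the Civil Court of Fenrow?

No

The Civil Court of Fenrow:
  (a) The amount in controversy is 104,500 dollars, which meets the USD 10,000 floor. Met.
  (b) The operative events occurred in Palria, which satisfies one of the alternatives. The exception is not triggered, since the plaintiff resides in Morrow, not Fenrow. Met.
  (c) The contract was executed in Ravdale, not Fenrow. Nor does the 'unless' clause help: the defendant resides in Yardale, not Fenrow. Not met.
  (d) The plaintiff resides in Morrow, which is not Fenrow — that alternative is enough. And the carve-out is inapplicable — the claim does not concern real property. Condition met.
  → The clause does not apply.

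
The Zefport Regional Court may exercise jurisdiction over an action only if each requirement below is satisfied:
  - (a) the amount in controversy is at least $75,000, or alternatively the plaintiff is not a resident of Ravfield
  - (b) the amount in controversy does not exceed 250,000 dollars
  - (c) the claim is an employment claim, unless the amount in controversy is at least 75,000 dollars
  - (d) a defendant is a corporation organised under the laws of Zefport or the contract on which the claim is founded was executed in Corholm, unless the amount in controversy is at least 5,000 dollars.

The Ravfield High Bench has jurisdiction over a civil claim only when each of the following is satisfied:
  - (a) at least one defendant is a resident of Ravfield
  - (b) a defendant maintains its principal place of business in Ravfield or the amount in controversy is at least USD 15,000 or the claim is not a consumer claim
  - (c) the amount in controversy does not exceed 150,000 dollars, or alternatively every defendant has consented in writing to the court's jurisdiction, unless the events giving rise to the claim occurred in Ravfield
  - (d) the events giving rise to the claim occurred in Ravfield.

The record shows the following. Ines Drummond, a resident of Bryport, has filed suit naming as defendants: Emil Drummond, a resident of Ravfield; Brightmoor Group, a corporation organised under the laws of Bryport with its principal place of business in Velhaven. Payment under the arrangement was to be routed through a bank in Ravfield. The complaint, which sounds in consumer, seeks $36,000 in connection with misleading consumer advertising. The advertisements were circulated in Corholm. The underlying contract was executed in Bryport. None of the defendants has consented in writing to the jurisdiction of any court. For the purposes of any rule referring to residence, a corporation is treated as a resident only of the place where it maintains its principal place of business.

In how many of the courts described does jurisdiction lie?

0

The Zefport Regional Court:
  (a) The plaintiff resides in Bryport, which is not Ravfield — that alternative is enough. Satisfied.
  (b) The amount in controversy is USD 36,000, within the USD 250,000 ceiling. Satisfied.
  (c) The claim is a consumer claim, not an employment claim. And the amount in controversy is $36,000, below the USD 75,000 floor, so the proviso does not save it. Not met.
  (d) The corporate defendant(s) are organised in Bryport, not Zefport; the contract was executed in Bryport, not Corholm — no alternative holds. But the amount in controversy is 36,000 dollars, which meets the USD 5,000 floor, and the 'unless' clause therefore excuses the requirement. Condition met.
  → Not every requirement is met — no jurisdiction.
The Ravfield High Bench:
  (a) Emil Drummond resides in Ravfield. Met.
  (b) The amount in controversy is $36,000, which meets the $15,000 floor, so one alternative holds. Satisfied.
  (c) The amount in controversy is 36,000 dollars, within the $150,000 ceiling, so one alternative holds. Condition met.
  (d) The operative events occurred in Corholm, not Ravfield. Fails.
  → No jurisdiction.
No court satisfies all of its conditions.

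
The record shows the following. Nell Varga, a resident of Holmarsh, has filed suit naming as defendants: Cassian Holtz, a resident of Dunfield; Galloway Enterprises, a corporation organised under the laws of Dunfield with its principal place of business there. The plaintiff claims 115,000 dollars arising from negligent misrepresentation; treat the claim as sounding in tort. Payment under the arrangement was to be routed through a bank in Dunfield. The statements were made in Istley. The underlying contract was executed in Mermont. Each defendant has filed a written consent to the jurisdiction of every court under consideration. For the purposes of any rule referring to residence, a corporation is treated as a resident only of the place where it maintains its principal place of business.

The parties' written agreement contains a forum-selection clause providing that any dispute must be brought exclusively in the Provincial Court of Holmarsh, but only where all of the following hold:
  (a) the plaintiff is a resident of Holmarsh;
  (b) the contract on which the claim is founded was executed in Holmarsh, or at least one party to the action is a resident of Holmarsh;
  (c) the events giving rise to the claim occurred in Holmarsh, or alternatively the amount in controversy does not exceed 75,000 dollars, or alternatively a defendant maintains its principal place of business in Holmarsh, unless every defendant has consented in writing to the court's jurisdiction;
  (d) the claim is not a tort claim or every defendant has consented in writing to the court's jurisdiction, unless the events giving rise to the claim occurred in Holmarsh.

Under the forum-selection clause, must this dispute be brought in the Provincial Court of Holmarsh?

The Provincial Court of Holmarsh:
  (a) The plaintiff resides in Holmarsh. Satisfied.
  (b) Nell Varga resides in Holmarsh — that alternative is enough. Condition met.
  (c) The operative events occurred in Istley, not Holmarsh; the amount in controversy is USD 115,000, above the 75,000 dollars ceiling; the corporate defendant(s) have their principal place of business in Dunfield, not Holmarsh — none of the alternatives is met. But every defendant has filed written consent, and the 'unless' clause therefore excuses the requirement. Satisfied.
  (d) Every defendant has filed written consent, so this disjunct is met. Met.
  → Forum clause is triggered.

Yes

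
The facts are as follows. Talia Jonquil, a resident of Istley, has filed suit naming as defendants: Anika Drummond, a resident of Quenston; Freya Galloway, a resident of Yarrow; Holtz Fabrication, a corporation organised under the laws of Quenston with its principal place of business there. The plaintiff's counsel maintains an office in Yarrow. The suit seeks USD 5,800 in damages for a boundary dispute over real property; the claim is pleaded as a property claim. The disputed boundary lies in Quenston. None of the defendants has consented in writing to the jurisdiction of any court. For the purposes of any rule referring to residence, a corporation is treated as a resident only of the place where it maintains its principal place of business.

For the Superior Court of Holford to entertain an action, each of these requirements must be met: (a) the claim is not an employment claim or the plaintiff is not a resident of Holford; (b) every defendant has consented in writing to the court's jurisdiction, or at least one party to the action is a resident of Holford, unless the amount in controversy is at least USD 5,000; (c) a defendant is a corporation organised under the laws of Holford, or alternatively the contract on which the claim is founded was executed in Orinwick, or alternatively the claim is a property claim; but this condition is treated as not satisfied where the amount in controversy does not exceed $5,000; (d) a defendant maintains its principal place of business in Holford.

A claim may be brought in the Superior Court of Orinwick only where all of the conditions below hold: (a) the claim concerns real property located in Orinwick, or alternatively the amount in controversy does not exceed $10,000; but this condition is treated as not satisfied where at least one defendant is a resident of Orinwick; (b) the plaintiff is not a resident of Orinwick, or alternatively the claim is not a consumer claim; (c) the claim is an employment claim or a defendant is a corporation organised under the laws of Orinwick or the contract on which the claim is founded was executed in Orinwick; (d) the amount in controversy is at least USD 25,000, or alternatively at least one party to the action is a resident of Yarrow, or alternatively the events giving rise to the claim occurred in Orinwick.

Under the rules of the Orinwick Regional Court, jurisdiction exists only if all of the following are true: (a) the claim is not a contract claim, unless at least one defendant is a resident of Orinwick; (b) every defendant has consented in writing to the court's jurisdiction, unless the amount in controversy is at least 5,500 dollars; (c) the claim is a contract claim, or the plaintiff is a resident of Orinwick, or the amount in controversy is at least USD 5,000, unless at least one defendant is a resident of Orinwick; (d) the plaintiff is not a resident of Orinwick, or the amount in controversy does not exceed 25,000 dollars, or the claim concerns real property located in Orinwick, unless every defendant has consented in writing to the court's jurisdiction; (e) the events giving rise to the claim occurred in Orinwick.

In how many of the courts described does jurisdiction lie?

0

The Superior Court of Holford:
  (a) The claim is a property claim, not an employment claim, so this disjunct is met. Satisfied.
  (b) No such written consent has been filed; no party resides in Holford — no alternative holds. The proviso rescues it, though: the amount in controversy is $5,800, which meets the 5,000 dollars floor. Met.
  (c) The claim is a property claim — that alternative is enough. And the carve-out is inapplicable — the amount in controversy is $5,800, above the $5,000 ceiling. Condition met.
  (d) The corporate defendant(s) have their principal place of business in Quenston, not Holford. Condition not met.
  → Not every requirement is met — no jurisdiction.
The Superior Court of Orinwick:
  (a) The amount in controversy is USD 5,800, within the USD 10,000 ceiling — that alternative is enough. The carve-out does not apply: no defendant resides in Orinwick (they reside in Quenston, Yarrow, Quenston). Condition met.
  (b) The plaintiff resides in Istley, which is not Orinwick, which satisfies one of the alternatives. Condition met.
  (c) The claim is a property claim, not an employment claim; the corporate defendant(s) are organised in Quenston, not Orinwick; no contract (and hence no place of execution) is alleged — every alternative fails. Not met.
  (d) Freya Galloway resides in Yarrow, so this disjunct is met. Met.
  → No jurisdiction.
The Orinwick Regional Court:
  (a) The claim is a property claim, not a contract claim. Satisfied.
  (b) No such written consent has been filed. However, the amount in controversy is 5,800 dollars, which meets the USD 5,500 floor, so the 'unless' proviso supplies this condition. Met.
  (c) The amount in controversy is USD 5,800, which meets the USD 5,000 floor, which satisfies one of the alternatives. Met.
  (d) The plaintiff resides in Istley, which is not Orinwick, so this disjunct is met. Condition met.
  (e) The operative events occurred in Quenston, not Orinwick. Fails.
  → At least one condition fails; no jurisdiction.
No court satisfies all of its conditions.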